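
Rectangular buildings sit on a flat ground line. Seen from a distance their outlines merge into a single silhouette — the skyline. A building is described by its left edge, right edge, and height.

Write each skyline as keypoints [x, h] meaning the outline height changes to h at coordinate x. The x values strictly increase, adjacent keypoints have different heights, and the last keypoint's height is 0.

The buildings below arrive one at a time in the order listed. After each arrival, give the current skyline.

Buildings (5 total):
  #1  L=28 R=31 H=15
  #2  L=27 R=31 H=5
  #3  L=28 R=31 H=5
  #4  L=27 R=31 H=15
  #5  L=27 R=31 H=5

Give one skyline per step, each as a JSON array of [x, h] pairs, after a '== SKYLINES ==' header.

== SKYLINES ==
[[28,15],[31,0]]
[[27,5],[28,15],[31,0]]
[[27,5],[28,15],[31,0]]
[[27,15],[31,0]]
[[27,15],[31,0]]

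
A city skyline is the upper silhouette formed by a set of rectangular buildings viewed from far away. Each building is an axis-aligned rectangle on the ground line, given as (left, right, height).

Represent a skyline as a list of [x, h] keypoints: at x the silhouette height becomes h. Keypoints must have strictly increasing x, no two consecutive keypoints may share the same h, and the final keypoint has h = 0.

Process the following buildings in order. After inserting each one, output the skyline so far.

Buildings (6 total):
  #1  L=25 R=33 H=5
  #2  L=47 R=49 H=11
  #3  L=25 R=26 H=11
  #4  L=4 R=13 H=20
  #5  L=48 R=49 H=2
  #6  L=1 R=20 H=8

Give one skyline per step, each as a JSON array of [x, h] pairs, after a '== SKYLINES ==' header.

== SKYLINES ==
[[25,5],[33,0]]
[[25,5],[33,0],[47,11],[49,0]]
[[25,11],[26,5],[33,0],[47,11],[49,0]]
[[4,20],[13,0],[25,11],[26,5],[33,0],[47,11],[49,0]]
[[4,20],[13,0],[25,11],[26,5],[33,0],[47,11],[49,0]]
[[1,8],[4,20],[13,8],[20,0],[25,11],[26,5],[33,0],[47,11],[49,0]]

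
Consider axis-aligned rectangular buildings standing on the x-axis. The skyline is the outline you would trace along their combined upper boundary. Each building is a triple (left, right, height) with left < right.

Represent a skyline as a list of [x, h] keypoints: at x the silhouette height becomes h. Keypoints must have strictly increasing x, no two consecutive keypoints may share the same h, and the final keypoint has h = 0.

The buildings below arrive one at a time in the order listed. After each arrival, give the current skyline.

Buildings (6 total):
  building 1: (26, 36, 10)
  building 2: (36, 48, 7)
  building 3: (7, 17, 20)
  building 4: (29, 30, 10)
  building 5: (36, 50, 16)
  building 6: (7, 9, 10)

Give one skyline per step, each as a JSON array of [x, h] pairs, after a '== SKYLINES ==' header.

== SKYLINES ==
[[26,10],[36,0]]
[[26,10],[36,7],[48,0]]
[[7,20],[17,0],[26,10],[36,7],[48,0]]
[[7,20],[17,0],[26,10],[36,7],[48,0]]
[[7,20],[17,0],[26,10],[36,16],[50,0]]
[[7,20],[17,0],[26,10],[36,16],[50,0]]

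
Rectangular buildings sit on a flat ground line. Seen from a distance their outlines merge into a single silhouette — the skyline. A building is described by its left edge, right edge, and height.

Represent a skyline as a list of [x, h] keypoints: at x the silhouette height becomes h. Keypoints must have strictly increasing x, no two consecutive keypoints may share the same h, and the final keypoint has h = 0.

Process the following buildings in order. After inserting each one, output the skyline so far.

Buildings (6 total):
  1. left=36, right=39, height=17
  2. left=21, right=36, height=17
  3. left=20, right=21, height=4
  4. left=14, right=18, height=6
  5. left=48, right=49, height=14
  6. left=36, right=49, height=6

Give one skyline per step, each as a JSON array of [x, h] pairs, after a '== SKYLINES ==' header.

== SKYLINES ==
[[36,17],[39,0]]
[[21,17],[39,0]]
[[20,4],[21,17],[39,0]]
[[14,6],[18,0],[20,4],[21,17],[39,0]]
[[14,6],[18,0],[20,4],[21,17],[39,0],[48,14],[49,0]]
[[14,6],[18,0],[20,4],[21,17],[39,6],[48,14],[49,0]]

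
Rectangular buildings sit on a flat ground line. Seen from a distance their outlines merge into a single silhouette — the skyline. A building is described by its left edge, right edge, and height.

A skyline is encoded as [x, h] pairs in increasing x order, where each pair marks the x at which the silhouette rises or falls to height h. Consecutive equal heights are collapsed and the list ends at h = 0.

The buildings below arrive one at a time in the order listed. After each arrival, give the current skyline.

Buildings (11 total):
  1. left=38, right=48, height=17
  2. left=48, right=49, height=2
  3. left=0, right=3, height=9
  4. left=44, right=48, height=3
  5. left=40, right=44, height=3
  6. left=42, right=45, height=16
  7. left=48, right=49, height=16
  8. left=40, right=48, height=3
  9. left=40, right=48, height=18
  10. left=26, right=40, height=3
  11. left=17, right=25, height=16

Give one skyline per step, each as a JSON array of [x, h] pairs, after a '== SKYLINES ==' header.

== SKYLINES ==
[[38,17],[48,0]]
[[38,17],[48,2],[49,0]]
[[0,9],[3,0],[38,17],[48,2],[49,0]]
[[0,9],[3,0],[38,17],[48,2],[49,0]]
[[0,9],[3,0],[38,17],[48,2],[49,0]]
[[0,9],[3,0],[38,17],[48,2],[49,0]]
[[0,9],[3,0],[38,17],[48,16],[49,0]]
[[0,9],[3,0],[38,17],[48,16],[49,0]]
[[0,9],[3,0],[38,17],[40,18],[48,16],[49,0]]
[[0,9],[3,0],[26,3],[38,17],[40,18],[48,16],[49,0]]
[[0,9],[3,0],[17,16],[25,0],[26,3],[38,17],[40,18],[48,16],[49,0]]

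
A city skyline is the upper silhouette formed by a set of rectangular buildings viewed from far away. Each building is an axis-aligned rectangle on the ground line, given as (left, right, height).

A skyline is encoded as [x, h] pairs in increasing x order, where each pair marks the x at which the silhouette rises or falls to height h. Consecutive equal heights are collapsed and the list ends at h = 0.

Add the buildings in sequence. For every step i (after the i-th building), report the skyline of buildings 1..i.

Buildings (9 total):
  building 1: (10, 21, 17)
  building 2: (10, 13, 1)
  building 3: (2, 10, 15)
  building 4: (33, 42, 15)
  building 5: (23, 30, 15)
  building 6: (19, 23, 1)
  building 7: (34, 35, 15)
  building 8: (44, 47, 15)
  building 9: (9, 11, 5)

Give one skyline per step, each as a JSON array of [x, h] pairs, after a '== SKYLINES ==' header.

== SKYLINES ==
[[10,17],[21,0]]
[[10,17],[21,0]]
[[2,15],[10,17],[21,0]]
[[2,15],[10,17],[21,0],[33,15],[42,0]]
[[2,15],[10,17],[21,0],[23,15],[30,0],[33,15],[42,0]]
[[2,15],[10,17],[21,1],[23,15],[30,0],[33,15],[42,0]]
[[2,15],[10,17],[21,1],[23,15],[30,0],[33,15],[42,0]]
[[2,15],[10,17],[21,1],[23,15],[30,0],[33,15],[42,0],[44,15],[47,0]]
[[2,15],[10,17],[21,1],[23,15],[30,0],[33,15],[42,0],[44,15],[47,0]]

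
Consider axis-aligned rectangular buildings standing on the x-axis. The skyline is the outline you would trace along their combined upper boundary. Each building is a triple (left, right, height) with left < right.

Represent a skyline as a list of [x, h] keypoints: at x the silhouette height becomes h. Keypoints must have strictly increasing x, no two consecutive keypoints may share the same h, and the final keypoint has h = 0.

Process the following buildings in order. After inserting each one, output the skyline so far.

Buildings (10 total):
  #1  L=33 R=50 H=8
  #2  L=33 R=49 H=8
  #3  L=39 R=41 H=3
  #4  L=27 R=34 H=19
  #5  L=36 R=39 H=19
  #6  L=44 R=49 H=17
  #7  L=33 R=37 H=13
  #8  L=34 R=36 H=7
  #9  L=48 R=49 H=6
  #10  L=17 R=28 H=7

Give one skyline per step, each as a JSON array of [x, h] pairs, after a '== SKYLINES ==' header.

== SKYLINES ==
[[33,8],[50,0]]
[[33,8],[50,0]]
[[33,8],[50,0]]
[[27,19],[34,8],[50,0]]
[[27,19],[34,8],[36,19],[39,8],[50,0]]
[[27,19],[34,8],[36,19],[39,8],[44,17],[49,8],[50,0]]
[[27,19],[34,13],[36,19],[39,8],[44,17],[49,8],[50,0]]
[[27,19],[34,13],[36,19],[39,8],[44,17],[49,8],[50,0]]
[[27,19],[34,13],[36,19],[39,8],[44,17],[49,8],[50,0]]
[[17,7],[27,19],[34,13],[36,19],[39,8],[44,17],[49,8],[50,0]]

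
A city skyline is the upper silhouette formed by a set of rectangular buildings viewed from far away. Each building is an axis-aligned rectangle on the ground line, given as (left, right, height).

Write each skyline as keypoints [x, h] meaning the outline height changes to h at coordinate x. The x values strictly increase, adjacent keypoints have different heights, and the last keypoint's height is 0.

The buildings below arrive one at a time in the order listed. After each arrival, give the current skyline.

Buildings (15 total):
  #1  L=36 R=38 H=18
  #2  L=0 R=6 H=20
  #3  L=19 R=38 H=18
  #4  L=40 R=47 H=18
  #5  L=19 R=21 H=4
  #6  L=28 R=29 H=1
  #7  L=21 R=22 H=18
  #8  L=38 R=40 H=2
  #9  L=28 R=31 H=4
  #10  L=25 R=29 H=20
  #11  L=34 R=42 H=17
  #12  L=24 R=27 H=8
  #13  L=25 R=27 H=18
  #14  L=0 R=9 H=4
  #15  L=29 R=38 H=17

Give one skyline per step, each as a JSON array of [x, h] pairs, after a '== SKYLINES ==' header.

== SKYLINES ==
[[36,18],[38,0]]
[[0,20],[6,0],[36,18],[38,0]]
[[0,20],[6,0],[19,18],[38,0]]
[[0,20],[6,0],[19,18],[38,0],[40,18],[47,0]]
[[0,20],[6,0],[19,18],[38,0],[40,18],[47,0]]
[[0,20],[6,0],[19,18],[38,0],[40,18],[47,0]]
[[0,20],[6,0],[19,18],[38,0],[40,18],[47,0]]
[[0,20],[6,0],[19,18],[38,2],[40,18],[47,0]]
[[0,20],[6,0],[19,18],[38,2],[40,18],[47,0]]
[[0,20],[6,0],[19,18],[25,20],[29,18],[38,2],[40,18],[47,0]]
[[0,20],[6,0],[19,18],[25,20],[29,18],[38,17],[40,18],[47,0]]
[[0,20],[6,0],[19,18],[25,20],[29,18],[38,17],[40,18],[47,0]]
[[0,20],[6,0],[19,18],[25,20],[29,18],[38,17],[40,18],[47,0]]
[[0,20],[6,4],[9,0],[19,18],[25,20],[29,18],[38,17],[40,18],[47,0]]
[[0,20],[6,4],[9,0],[19,18],[25,20],[29,18],[38,17],[40,18],[47,0]]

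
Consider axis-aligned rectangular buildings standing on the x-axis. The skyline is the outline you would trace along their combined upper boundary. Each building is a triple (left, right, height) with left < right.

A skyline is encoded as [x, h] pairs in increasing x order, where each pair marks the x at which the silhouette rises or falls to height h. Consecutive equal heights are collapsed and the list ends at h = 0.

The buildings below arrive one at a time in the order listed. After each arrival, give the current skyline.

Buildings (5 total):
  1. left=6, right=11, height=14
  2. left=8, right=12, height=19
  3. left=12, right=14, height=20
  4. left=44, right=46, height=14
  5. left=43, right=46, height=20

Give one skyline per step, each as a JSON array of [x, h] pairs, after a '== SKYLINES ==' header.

== SKYLINES ==
[[6,14],[11,0]]
[[6,14],[8,19],[12,0]]
[[6,14],[8,19],[12,20],[14,0]]
[[6,14],[8,19],[12,20],[14,0],[44,14],[46,0]]
[[6,14],[8,19],[12,20],[14,0],[43,20],[46,0]]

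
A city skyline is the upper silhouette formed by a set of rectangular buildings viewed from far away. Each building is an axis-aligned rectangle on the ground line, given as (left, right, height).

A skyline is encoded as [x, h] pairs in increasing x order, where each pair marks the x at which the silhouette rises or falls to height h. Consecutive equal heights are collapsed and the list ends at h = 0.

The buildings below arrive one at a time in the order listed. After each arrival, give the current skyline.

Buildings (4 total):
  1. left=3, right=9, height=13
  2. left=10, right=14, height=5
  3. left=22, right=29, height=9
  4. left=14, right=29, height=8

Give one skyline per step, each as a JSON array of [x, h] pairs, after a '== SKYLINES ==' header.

== SKYLINES ==
[[3,13],[9,0]]
[[3,13],[9,0],[10,5],[14,0]]
[[3,13],[9,0],[10,5],[14,0],[22,9],[29,0]]
[[3,13],[9,0],[10,5],[14,8],[22,9],[29,0]]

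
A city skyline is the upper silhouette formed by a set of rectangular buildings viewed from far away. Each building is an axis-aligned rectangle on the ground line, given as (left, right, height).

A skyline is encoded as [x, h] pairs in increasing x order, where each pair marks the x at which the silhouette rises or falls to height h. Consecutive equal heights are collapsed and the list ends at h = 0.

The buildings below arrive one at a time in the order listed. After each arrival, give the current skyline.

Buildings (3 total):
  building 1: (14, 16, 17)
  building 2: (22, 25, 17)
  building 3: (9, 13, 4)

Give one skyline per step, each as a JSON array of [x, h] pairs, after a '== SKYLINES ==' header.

== SKYLINES ==
[[14,17],[16,0]]
[[14,17],[16,0],[22,17],[25,0]]
[[9,4],[13,0],[14,17],[16,0],[22,17],[25,0]]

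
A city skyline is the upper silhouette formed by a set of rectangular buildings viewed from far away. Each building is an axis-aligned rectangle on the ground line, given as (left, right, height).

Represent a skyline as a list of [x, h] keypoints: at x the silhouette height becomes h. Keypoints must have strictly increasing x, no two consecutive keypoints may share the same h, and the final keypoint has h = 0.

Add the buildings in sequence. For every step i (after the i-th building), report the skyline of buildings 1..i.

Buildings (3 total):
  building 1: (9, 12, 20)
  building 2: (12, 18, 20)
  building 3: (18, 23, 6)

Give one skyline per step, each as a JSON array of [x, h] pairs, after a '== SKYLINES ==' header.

== SKYLINES ==
[[9,20],[12,0]]
[[9,20],[18,0]]
[[9,20],[18,6],[23,0]]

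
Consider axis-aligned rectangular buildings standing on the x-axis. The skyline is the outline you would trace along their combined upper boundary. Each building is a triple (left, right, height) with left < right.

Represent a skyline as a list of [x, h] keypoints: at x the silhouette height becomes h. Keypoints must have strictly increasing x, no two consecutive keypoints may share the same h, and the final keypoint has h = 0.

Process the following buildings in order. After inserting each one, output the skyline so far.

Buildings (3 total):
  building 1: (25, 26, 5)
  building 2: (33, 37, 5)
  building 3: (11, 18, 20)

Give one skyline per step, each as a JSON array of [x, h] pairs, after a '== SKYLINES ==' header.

== SKYLINES ==
[[25,5],[26,0]]
[[25,5],[26,0],[33,5],[37,0]]
[[11,20],[18,0],[25,5],[26,0],[33,5],[37,0]]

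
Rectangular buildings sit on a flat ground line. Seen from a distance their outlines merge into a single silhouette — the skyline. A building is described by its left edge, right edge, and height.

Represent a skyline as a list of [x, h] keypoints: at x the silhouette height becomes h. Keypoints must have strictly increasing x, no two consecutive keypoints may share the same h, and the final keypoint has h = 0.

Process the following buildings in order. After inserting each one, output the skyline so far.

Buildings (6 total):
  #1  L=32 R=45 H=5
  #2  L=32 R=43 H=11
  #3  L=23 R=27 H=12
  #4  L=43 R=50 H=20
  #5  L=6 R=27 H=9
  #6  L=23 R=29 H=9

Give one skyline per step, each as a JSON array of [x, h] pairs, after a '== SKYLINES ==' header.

== SKYLINES ==
[[32,5],[45,0]]
[[32,11],[43,5],[45,0]]
[[23,12],[27,0],[32,11],[43,5],[45,0]]
[[23,12],[27,0],[32,11],[43,20],[50,0]]
[[6,9],[23,12],[27,0],[32,11],[43,20],[50,0]]
[[6,9],[23,12],[27,9],[29,0],[32,11],[43,20],[50,0]]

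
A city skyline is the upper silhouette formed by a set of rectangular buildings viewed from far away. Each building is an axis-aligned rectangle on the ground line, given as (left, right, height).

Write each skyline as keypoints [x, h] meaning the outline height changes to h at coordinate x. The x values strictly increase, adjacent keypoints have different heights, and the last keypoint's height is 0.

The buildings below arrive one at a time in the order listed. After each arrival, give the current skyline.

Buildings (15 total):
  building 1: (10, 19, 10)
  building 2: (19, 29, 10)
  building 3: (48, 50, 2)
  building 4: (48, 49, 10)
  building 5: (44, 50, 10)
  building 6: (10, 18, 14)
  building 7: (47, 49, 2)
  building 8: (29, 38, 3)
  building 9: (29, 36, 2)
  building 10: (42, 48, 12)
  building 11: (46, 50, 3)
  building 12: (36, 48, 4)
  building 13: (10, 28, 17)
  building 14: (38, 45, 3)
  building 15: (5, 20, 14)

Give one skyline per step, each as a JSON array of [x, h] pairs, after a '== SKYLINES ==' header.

== SKYLINES ==
[[10,10],[19,0]]
[[10,10],[29,0]]
[[10,10],[29,0],[48,2],[50,0]]
[[10,10],[29,0],[48,10],[49,2],[50,0]]
[[10,10],[29,0],[44,10],[50,0]]
[[10,14],[18,10],[29,0],[44,10],[50,0]]
[[10,14],[18,10],[29,0],[44,10],[50,0]]
[[10,14],[18,10],[29,3],[38,0],[44,10],[50,0]]
[[10,14],[18,10],[29,3],[38,0],[44,10],[50,0]]
[[10,14],[18,10],[29,3],[38,0],[42,12],[48,10],[50,0]]
[[10,14],[18,10],[29,3],[38,0],[42,12],[48,10],[50,0]]
[[10,14],[18,10],[29,3],[36,4],[42,12],[48,10],[50,0]]
[[10,17],[28,10],[29,3],[36,4],[42,12],[48,10],[50,0]]
[[10,17],[28,10],[29,3],[36,4],[42,12],[48,10],[50,0]]
[[5,14],[10,17],[28,10],[29,3],[36,4],[42,12],[48,10],[50,0]]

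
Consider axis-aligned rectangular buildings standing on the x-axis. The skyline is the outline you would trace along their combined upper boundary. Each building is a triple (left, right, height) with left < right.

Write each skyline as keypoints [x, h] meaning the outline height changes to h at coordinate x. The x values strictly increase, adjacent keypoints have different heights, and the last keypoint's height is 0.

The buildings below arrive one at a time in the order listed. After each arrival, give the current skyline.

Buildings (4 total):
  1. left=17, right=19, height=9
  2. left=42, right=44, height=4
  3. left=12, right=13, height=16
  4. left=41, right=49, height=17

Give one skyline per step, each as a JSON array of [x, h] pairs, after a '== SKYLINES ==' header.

== SKYLINES ==
[[17,9],[19,0]]
[[17,9],[19,0],[42,4],[44,0]]
[[12,16],[13,0],[17,9],[19,0],[42,4],[44,0]]
[[12,16],[13,0],[17,9],[19,0],[41,17],[49,0]]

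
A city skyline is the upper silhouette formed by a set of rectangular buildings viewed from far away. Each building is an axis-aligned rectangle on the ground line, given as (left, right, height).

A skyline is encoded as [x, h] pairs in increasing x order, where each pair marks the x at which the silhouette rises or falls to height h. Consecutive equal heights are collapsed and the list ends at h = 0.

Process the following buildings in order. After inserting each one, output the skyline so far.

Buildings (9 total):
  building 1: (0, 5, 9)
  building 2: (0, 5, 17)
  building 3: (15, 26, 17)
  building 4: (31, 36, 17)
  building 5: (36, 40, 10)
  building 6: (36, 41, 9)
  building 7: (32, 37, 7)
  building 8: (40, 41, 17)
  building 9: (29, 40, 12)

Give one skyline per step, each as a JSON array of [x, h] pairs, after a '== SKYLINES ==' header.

== SKYLINES ==
[[0,9],[5,0]]
[[0,17],[5,0]]
[[0,17],[5,0],[15,17],[26,0]]
[[0,17],[5,0],[15,17],[26,0],[31,17],[36,0]]
[[0,17],[5,0],[15,17],[26,0],[31,17],[36,10],[40,0]]
[[0,17],[5,0],[15,17],[26,0],[31,17],[36,10],[40,9],[41,0]]
[[0,17],[5,0],[15,17],[26,0],[31,17],[36,10],[40,9],[41,0]]
[[0,17],[5,0],[15,17],[26,0],[31,17],[36,10],[40,17],[41,0]]
[[0,17],[5,0],[15,17],[26,0],[29,12],[31,17],[36,12],[40,17],[41,0]]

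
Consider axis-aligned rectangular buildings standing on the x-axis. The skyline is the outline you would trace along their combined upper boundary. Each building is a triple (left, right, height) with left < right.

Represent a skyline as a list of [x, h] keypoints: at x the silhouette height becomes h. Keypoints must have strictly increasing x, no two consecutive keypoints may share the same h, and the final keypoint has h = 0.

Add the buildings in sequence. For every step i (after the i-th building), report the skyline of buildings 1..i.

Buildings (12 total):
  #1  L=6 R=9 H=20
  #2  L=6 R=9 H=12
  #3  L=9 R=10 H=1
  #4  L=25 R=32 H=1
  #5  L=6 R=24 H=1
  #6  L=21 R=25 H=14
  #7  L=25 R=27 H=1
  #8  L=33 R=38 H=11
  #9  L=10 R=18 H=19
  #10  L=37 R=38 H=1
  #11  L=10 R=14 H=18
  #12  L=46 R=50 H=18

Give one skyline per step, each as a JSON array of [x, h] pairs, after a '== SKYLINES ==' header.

== SKYLINES ==
[[6,20],[9,0]]
[[6,20],[9,0]]
[[6,20],[9,1],[10,0]]
[[6,20],[9,1],[10,0],[25,1],[32,0]]
[[6,20],[9,1],[24,0],[25,1],[32,0]]
[[6,20],[9,1],[21,14],[25,1],[32,0]]
[[6,20],[9,1],[21,14],[25,1],[32,0]]
[[6,20],[9,1],[21,14],[25,1],[32,0],[33,11],[38,0]]
[[6,20],[9,1],[10,19],[18,1],[21,14],[25,1],[32,0],[33,11],[38,0]]
[[6,20],[9,1],[10,19],[18,1],[21,14],[25,1],[32,0],[33,11],[38,0]]
[[6,20],[9,1],[10,19],[18,1],[21,14],[25,1],[32,0],[33,11],[38,0]]
[[6,20],[9,1],[10,19],[18,1],[21,14],[25,1],[32,0],[33,11],[38,0],[46,18],[50,0]]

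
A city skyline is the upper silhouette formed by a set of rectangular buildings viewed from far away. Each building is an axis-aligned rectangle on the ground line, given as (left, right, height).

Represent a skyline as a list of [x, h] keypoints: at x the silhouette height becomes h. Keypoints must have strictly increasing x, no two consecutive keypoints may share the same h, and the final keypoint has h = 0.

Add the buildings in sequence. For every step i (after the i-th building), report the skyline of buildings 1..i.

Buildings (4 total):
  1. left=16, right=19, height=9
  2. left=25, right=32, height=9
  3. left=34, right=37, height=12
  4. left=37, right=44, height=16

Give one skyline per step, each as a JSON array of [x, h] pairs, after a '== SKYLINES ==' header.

== SKYLINES ==
[[16,9],[19,0]]
[[16,9],[19,0],[25,9],[32,0]]
[[16,9],[19,0],[25,9],[32,0],[34,12],[37,0]]
[[16,9],[19,0],[25,9],[32,0],[34,12],[37,16],[44,0]]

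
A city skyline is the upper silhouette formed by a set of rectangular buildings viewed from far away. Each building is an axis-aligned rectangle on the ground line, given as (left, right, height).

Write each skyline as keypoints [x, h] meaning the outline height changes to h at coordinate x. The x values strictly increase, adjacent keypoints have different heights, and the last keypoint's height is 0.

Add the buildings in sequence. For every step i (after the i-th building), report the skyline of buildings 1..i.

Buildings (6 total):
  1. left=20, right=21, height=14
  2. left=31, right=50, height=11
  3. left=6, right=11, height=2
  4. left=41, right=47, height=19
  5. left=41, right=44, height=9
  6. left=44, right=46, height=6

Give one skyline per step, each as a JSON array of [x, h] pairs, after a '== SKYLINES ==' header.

== SKYLINES ==
[[20,14],[21,0]]
[[20,14],[21,0],[31,11],[50,0]]
[[6,2],[11,0],[20,14],[21,0],[31,11],[50,0]]
[[6,2],[11,0],[20,14],[21,0],[31,11],[41,19],[47,11],[50,0]]
[[6,2],[11,0],[20,14],[21,0],[31,11],[41,19],[47,11],[50,0]]
[[6,2],[11,0],[20,14],[21,0],[31,11],[41,19],[47,11],[50,0]]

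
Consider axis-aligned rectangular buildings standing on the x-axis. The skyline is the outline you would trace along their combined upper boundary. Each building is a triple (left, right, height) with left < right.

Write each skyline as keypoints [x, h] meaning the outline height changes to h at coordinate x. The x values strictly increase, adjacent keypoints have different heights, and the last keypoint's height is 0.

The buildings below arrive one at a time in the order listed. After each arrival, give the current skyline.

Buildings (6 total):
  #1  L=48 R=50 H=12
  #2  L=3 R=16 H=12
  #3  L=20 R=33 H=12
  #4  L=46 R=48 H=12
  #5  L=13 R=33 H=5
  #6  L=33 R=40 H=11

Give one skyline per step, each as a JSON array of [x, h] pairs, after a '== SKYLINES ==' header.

== SKYLINES ==
[[48,12],[50,0]]
[[3,12],[16,0],[48,12],[50,0]]
[[3,12],[16,0],[20,12],[33,0],[48,12],[50,0]]
[[3,12],[16,0],[20,12],[33,0],[46,12],[50,0]]
[[3,12],[16,5],[20,12],[33,0],[46,12],[50,0]]
[[3,12],[16,5],[20,12],[33,11],[40,0],[46,12],[50,0]]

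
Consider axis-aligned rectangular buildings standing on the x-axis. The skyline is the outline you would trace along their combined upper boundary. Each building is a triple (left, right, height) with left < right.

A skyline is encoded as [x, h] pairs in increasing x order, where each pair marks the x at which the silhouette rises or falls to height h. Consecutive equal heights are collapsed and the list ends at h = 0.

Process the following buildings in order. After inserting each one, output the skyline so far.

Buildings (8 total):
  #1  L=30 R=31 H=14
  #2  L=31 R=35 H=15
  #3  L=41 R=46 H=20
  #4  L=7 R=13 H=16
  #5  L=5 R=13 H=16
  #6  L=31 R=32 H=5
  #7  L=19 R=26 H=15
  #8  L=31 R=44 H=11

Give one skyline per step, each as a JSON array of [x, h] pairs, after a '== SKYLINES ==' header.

== SKYLINES ==
[[30,14],[31,0]]
[[30,14],[31,15],[35,0]]
[[30,14],[31,15],[35,0],[41,20],[46,0]]
[[7,16],[13,0],[30,14],[31,15],[35,0],[41,20],[46,0]]
[[5,16],[13,0],[30,14],[31,15],[35,0],[41,20],[46,0]]
[[5,16],[13,0],[30,14],[31,15],[35,0],[41,20],[46,0]]
[[5,16],[13,0],[19,15],[26,0],[30,14],[31,15],[35,0],[41,20],[46,0]]
[[5,16],[13,0],[19,15],[26,0],[30,14],[31,15],[35,11],[41,20],[46,0]]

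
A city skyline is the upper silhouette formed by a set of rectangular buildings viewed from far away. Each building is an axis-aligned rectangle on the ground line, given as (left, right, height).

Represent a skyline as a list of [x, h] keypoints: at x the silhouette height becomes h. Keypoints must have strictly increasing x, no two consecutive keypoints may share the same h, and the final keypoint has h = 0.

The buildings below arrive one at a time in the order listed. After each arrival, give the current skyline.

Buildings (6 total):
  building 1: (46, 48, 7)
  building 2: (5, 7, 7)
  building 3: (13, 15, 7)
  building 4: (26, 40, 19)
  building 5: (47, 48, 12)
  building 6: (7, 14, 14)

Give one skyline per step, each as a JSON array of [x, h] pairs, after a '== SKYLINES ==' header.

== SKYLINES ==
[[46,7],[48,0]]
[[5,7],[7,0],[46,7],[48,0]]
[[5,7],[7,0],[13,7],[15,0],[46,7],[48,0]]
[[5,7],[7,0],[13,7],[15,0],[26,19],[40,0],[46,7],[48,0]]
[[5,7],[7,0],[13,7],[15,0],[26,19],[40,0],[46,7],[47,12],[48,0]]
[[5,7],[7,14],[14,7],[15,0],[26,19],[40,0],[46,7],[47,12],[48,0]]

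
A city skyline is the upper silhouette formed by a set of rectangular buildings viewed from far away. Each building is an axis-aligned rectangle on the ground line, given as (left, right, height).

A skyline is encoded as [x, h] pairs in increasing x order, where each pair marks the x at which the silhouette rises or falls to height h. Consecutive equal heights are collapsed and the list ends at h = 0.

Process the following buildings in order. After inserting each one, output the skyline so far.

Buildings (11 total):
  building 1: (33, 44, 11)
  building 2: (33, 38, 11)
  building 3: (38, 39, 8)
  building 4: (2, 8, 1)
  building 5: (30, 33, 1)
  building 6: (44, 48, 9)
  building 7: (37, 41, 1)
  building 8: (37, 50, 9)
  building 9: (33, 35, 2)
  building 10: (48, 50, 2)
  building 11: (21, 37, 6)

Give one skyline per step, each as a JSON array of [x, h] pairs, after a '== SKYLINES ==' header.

== SKYLINES ==
[[33,11],[44,0]]
[[33,11],[44,0]]
[[33,11],[44,0]]
[[2,1],[8,0],[33,11],[44,0]]
[[2,1],[8,0],[30,1],[33,11],[44,0]]
[[2,1],[8,0],[30,1],[33,11],[44,9],[48,0]]
[[2,1],[8,0],[30,1],[33,11],[44,9],[48,0]]
[[2,1],[8,0],[30,1],[33,11],[44,9],[50,0]]
[[2,1],[8,0],[30,1],[33,11],[44,9],[50,0]]
[[2,1],[8,0],[30,1],[33,11],[44,9],[50,0]]
[[2,1],[8,0],[21,6],[33,11],[44,9],[50,0]]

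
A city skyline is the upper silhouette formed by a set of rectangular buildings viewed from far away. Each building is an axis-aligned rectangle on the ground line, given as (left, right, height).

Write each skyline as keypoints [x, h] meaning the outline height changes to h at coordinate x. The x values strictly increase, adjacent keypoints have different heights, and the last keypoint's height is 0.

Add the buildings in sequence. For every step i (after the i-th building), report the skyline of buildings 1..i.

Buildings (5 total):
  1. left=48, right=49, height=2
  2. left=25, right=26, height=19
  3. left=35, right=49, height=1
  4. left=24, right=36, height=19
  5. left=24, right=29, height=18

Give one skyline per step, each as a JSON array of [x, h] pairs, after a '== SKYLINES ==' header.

== SKYLINES ==
[[48,2],[49,0]]
[[25,19],[26,0],[48,2],[49,0]]
[[25,19],[26,0],[35,1],[48,2],[49,0]]
[[24,19],[36,1],[48,2],[49,0]]
[[24,19],[36,1],[48,2],[49,0]]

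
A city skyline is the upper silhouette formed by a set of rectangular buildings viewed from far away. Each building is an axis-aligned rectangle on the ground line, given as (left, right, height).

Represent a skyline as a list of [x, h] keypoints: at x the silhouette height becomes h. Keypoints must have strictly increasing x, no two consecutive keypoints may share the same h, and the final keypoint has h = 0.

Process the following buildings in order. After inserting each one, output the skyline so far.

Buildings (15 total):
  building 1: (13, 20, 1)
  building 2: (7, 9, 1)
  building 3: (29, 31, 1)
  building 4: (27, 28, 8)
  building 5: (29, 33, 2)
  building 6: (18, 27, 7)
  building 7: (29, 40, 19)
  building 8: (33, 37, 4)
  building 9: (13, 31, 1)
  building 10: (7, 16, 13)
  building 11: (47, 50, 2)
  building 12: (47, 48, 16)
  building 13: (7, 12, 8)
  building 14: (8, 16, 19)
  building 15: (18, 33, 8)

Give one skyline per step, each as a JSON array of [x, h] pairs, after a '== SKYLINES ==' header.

== SKYLINES ==
[[13,1],[20,0]]
[[7,1],[9,0],[13,1],[20,0]]
[[7,1],[9,0],[13,1],[20,0],[29,1],[31,0]]
[[7,1],[9,0],[13,1],[20,0],[27,8],[28,0],[29,1],[31,0]]
[[7,1],[9,0],[13,1],[20,0],[27,8],[28,0],[29,2],[33,0]]
[[7,1],[9,0],[13,1],[18,7],[27,8],[28,0],[29,2],[33,0]]
[[7,1],[9,0],[13,1],[18,7],[27,8],[28,0],[29,19],[40,0]]
[[7,1],[9,0],[13,1],[18,7],[27,8],[28,0],[29,19],[40,0]]
[[7,1],[9,0],[13,1],[18,7],[27,8],[28,1],[29,19],[40,0]]
[[7,13],[16,1],[18,7],[27,8],[28,1],[29,19],[40,0]]
[[7,13],[16,1],[18,7],[27,8],[28,1],[29,19],[40,0],[47,2],[50,0]]
[[7,13],[16,1],[18,7],[27,8],[28,1],[29,19],[40,0],[47,16],[48,2],[50,0]]
[[7,13],[16,1],[18,7],[27,8],[28,1],[29,19],[40,0],[47,16],[48,2],[50,0]]
[[7,13],[8,19],[16,1],[18,7],[27,8],[28,1],[29,19],[40,0],[47,16],[48,2],[50,0]]
[[7,13],[8,19],[16,1],[18,8],[29,19],[40,0],[47,16],[48,2],[50,0]]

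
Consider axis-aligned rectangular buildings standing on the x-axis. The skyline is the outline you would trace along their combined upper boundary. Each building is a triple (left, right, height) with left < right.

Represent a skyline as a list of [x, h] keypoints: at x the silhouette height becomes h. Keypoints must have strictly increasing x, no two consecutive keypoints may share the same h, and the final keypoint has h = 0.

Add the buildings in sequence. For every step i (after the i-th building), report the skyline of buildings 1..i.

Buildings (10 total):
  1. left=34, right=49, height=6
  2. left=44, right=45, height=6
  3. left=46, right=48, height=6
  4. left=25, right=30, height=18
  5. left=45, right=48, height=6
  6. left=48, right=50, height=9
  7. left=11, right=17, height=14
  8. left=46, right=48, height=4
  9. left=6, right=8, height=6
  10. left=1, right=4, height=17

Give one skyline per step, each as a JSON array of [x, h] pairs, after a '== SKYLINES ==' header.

== SKYLINES ==
[[34,6],[49,0]]
[[34,6],[49,0]]
[[34,6],[49,0]]
[[25,18],[30,0],[34,6],[49,0]]
[[25,18],[30,0],[34,6],[49,0]]
[[25,18],[30,0],[34,6],[48,9],[50,0]]
[[11,14],[17,0],[25,18],[30,0],[34,6],[48,9],[50,0]]
[[11,14],[17,0],[25,18],[30,0],[34,6],[48,9],[50,0]]
[[6,6],[8,0],[11,14],[17,0],[25,18],[30,0],[34,6],[48,9],[50,0]]
[[1,17],[4,0],[6,6],[8,0],[11,14],[17,0],[25,18],[30,0],[34,6],[48,9],[50,0]]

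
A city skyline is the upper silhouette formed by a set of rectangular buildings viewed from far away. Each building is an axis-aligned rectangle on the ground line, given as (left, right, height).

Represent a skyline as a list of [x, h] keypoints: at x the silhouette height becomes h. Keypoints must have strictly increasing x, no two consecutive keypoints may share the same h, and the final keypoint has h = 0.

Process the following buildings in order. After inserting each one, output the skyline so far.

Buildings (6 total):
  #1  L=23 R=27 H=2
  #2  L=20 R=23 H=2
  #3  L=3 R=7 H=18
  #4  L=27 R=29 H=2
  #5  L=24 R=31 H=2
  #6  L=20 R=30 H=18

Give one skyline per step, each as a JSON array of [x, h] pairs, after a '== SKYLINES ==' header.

== SKYLINES ==
[[23,2],[27,0]]
[[20,2],[27,0]]
[[3,18],[7,0],[20,2],[27,0]]
[[3,18],[7,0],[20,2],[29,0]]
[[3,18],[7,0],[20,2],[31,0]]
[[3,18],[7,0],[20,18],[30,2],[31,0]]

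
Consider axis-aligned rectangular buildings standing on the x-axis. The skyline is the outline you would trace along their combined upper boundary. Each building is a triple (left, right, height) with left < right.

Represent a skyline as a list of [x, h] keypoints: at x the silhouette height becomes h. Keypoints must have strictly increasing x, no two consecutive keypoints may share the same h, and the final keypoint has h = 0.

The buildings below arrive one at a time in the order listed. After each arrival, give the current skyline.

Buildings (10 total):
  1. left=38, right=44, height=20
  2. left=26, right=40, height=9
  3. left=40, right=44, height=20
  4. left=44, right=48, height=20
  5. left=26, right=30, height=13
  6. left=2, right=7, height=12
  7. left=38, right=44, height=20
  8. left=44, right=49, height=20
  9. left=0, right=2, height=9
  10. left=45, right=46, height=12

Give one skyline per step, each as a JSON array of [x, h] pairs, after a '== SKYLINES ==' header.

== SKYLINES ==
[[38,20],[44,0]]
[[26,9],[38,20],[44,0]]
[[26,9],[38,20],[44,0]]
[[26,9],[38,20],[48,0]]
[[26,13],[30,9],[38,20],[48,0]]
[[2,12],[7,0],[26,13],[30,9],[38,20],[48,0]]
[[2,12],[7,0],[26,13],[30,9],[38,20],[48,0]]
[[2,12],[7,0],[26,13],[30,9],[38,20],[49,0]]
[[0,9],[2,12],[7,0],[26,13],[30,9],[38,20],[49,0]]
[[0,9],[2,12],[7,0],[26,13],[30,9],[38,20],[49,0]]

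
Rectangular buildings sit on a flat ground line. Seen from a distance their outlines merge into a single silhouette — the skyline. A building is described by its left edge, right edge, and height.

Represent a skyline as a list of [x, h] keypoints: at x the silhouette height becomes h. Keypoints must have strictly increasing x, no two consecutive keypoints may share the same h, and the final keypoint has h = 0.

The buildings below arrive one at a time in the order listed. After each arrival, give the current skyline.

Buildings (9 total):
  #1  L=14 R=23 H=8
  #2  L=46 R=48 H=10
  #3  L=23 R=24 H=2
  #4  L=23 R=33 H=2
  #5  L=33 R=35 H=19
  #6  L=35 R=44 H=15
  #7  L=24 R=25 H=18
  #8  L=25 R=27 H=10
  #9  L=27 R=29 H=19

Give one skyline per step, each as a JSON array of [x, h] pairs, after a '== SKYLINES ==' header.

== SKYLINES ==
[[14,8],[23,0]]
[[14,8],[23,0],[46,10],[48,0]]
[[14,8],[23,2],[24,0],[46,10],[48,0]]
[[14,8],[23,2],[33,0],[46,10],[48,0]]
[[14,8],[23,2],[33,19],[35,0],[46,10],[48,0]]
[[14,8],[23,2],[33,19],[35,15],[44,0],[46,10],[48,0]]
[[14,8],[23,2],[24,18],[25,2],[33,19],[35,15],[44,0],[46,10],[48,0]]
[[14,8],[23,2],[24,18],[25,10],[27,2],[33,19],[35,15],[44,0],[46,10],[48,0]]
[[14,8],[23,2],[24,18],[25,10],[27,19],[29,2],[33,19],[35,15],[44,0],[46,10],[48,0]]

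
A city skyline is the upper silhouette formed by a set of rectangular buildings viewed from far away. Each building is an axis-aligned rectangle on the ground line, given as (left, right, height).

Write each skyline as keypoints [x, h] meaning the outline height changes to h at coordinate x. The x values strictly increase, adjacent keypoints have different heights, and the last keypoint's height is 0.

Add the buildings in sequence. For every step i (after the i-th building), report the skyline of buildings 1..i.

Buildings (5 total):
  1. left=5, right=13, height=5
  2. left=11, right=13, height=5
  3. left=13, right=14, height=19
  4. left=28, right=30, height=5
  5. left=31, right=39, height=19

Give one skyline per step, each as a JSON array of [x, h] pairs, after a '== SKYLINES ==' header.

== SKYLINES ==
[[5,5],[13,0]]
[[5,5],[13,0]]
[[5,5],[13,19],[14,0]]
[[5,5],[13,19],[14,0],[28,5],[30,0]]
[[5,5],[13,19],[14,0],[28,5],[30,0],[31,19],[39,0]]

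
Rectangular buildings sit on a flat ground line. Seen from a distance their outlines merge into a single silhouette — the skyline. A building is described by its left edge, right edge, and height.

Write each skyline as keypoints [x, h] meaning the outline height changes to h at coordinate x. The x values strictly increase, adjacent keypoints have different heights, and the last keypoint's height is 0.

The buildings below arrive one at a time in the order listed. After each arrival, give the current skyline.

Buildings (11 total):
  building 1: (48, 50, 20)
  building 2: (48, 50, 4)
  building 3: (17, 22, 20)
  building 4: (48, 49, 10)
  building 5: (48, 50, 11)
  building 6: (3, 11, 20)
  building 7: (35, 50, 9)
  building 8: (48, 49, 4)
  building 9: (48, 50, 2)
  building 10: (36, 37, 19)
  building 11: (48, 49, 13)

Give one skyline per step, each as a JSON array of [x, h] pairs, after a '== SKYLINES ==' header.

== SKYLINES ==
[[48,20],[50,0]]
[[48,20],[50,0]]
[[17,20],[22,0],[48,20],[50,0]]
[[17,20],[22,0],[48,20],[50,0]]
[[17,20],[22,0],[48,20],[50,0]]
[[3,20],[11,0],[17,20],[22,0],[48,20],[50,0]]
[[3,20],[11,0],[17,20],[22,0],[35,9],[48,20],[50,0]]
[[3,20],[11,0],[17,20],[22,0],[35,9],[48,20],[50,0]]
[[3,20],[11,0],[17,20],[22,0],[35,9],[48,20],[50,0]]
[[3,20],[11,0],[17,20],[22,0],[35,9],[36,19],[37,9],[48,20],[50,0]]
[[3,20],[11,0],[17,20],[22,0],[35,9],[36,19],[37,9],[48,20],[50,0]]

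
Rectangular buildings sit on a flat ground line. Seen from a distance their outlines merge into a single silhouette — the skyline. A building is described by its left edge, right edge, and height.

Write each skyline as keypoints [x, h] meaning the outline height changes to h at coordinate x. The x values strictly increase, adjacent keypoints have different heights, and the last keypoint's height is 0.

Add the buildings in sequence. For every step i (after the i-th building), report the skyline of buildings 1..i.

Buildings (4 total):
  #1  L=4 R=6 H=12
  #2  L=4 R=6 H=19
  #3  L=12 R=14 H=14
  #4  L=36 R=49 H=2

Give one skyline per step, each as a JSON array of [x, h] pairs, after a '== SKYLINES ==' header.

== SKYLINES ==
[[4,12],[6,0]]
[[4,19],[6,0]]
[[4,19],[6,0],[12,14],[14,0]]
[[4,19],[6,0],[12,14],[14,0],[36,2],[49,0]]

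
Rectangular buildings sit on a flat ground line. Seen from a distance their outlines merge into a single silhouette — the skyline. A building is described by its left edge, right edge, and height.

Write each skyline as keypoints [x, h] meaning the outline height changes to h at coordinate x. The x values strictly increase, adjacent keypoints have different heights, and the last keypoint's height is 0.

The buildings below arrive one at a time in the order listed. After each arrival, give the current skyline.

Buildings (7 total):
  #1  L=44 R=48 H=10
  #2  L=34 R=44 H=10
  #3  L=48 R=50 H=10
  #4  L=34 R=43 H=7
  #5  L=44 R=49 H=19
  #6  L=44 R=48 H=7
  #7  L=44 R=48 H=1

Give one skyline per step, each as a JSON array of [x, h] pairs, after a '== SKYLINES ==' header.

== SKYLINES ==
[[44,10],[48,0]]
[[34,10],[48,0]]
[[34,10],[50,0]]
[[34,10],[50,0]]
[[34,10],[44,19],[49,10],[50,0]]
[[34,10],[44,19],[49,10],[50,0]]
[[34,10],[44,19],[49,10],[50,0]]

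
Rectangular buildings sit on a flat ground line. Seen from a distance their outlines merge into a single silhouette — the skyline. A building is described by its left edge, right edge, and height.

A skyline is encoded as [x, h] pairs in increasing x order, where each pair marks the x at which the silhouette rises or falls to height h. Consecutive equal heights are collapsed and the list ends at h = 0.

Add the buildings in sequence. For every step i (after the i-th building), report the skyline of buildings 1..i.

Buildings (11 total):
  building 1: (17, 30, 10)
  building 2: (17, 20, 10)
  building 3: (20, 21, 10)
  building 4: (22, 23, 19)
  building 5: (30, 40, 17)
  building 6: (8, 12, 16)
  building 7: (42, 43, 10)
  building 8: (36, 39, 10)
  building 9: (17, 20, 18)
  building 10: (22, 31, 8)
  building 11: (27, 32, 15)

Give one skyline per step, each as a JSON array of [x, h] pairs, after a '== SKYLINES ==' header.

== SKYLINES ==
[[17,10],[30,0]]
[[17,10],[30,0]]
[[17,10],[30,0]]
[[17,10],[22,19],[23,10],[30,0]]
[[17,10],[22,19],[23,10],[30,17],[40,0]]
[[8,16],[12,0],[17,10],[22,19],[23,10],[30,17],[40,0]]
[[8,16],[12,0],[17,10],[22,19],[23,10],[30,17],[40,0],[42,10],[43,0]]
[[8,16],[12,0],[17,10],[22,19],[23,10],[30,17],[40,0],[42,10],[43,0]]
[[8,16],[12,0],[17,18],[20,10],[22,19],[23,10],[30,17],[40,0],[42,10],[43,0]]
[[8,16],[12,0],[17,18],[20,10],[22,19],[23,10],[30,17],[40,0],[42,10],[43,0]]
[[8,16],[12,0],[17,18],[20,10],[22,19],[23,10],[27,15],[30,17],[40,0],[42,10],[43,0]]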